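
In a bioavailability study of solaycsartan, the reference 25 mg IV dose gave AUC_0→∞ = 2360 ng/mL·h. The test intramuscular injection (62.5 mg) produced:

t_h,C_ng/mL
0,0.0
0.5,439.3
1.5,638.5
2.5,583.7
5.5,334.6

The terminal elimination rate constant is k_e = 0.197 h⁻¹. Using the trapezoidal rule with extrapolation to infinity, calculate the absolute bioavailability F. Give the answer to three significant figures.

Trapezoidal AUC_0→5.5 (intramuscular injection):
  [0→0.5]: (0.0+439.3)/2 × 0.5 = 109.825
  [0.5→1.5]: (439.3+638.5)/2 × 1 = 538.9
  [1.5→2.5]: (638.5+583.7)/2 × 1 = 611.1
  [2.5→5.5]: (583.7+334.6)/2 × 3 = 1377.45
  Sum = 2637.275 ng/mL·h
Tail: C_last/k_e = 334.6/0.197 = 1698.477
AUC_0→∞ (intramuscular injection) = 2637.275 + 1698.477 = 4335.752 ng/mL·h
F = (AUC_ev/D_ev)/(AUC_iv/D_iv) = (4335.752/62.5)/(2360/25) = 69.372032/94.4 = 0.7349

F = 0.735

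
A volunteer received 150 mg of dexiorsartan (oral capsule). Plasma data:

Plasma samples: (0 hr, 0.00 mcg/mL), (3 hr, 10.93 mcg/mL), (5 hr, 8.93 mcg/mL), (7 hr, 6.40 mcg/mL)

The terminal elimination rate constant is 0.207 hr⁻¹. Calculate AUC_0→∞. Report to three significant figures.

AUC = 82.5 mcg/mL·hr

Trapezoidal AUC_0→7:
  [0→3]: (0.00+10.93)/2 × 3 = 16.395
  [3→5]: (10.93+8.93)/2 × 2 = 19.86
  [5→7]: (8.93+6.40)/2 × 2 = 15.33
  Sum = 51.585 mcg/mL·hr
Extrapolated tail: C_last / k_e = 6.40 / 0.207 = 30.918
AUC_0→∞ = 51.585 + 30.918 = 82.503 mcg/mL·hr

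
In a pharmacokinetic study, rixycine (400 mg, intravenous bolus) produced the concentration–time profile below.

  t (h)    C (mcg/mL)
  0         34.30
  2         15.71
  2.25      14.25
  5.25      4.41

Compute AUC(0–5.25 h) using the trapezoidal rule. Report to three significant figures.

Trapezoidal AUC_0→5.25:
  [0→2]: (34.30+15.71)/2 × 2 = 50.01
  [2→2.25]: (15.71+14.25)/2 × 0.25 = 3.745
  [2.25→5.25]: (14.25+4.41)/2 × 3 = 27.99
  Sum = 81.745 mcg/mL·h

AUC = 81.7 mcg/mL·h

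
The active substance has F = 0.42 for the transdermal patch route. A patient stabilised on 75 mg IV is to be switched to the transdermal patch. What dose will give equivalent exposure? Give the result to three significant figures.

For equal systemic exposure: F × D_ev = D_iv
D_ev = D_iv / F = 75 / 0.42 = 178.571 mg

D_transdermal = 179 mg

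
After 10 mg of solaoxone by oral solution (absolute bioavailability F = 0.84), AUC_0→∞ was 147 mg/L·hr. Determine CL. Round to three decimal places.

CL = 0.057 L/hr

CL = F × Dose / AUC_0→∞
   = 0.84 × 10 / 147 = 0.0571429 L/hr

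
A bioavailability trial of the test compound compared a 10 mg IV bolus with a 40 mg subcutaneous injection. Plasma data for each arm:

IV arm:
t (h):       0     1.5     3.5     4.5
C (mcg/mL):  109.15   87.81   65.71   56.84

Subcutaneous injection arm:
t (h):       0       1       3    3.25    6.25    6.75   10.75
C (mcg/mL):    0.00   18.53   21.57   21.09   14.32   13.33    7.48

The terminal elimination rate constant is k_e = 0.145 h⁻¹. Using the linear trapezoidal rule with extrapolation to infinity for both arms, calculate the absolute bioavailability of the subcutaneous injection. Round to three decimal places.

Trapezoidal AUC_0→4.5 (IV):
  [0→1.5]: (109.15+87.81)/2 × 1.5 = 147.72
  [1.5→3.5]: (87.81+65.71)/2 × 2 = 153.52
  [3.5→4.5]: (65.71+56.84)/2 × 1 = 61.275
  Sum = 362.515 mcg/mL·h
IV tail: 56.84/0.145 = 392.000; AUC_iv,0→∞ = 362.515 + 392.000 = 754.515 mcg/mL·h
Trapezoidal AUC_0→10.75 (subcutaneous injection):
  [0→1]: (0.00+18.53)/2 × 1 = 9.265
  [1→3]: (18.53+21.57)/2 × 2 = 40.1
  [3→3.25]: (21.57+21.09)/2 × 0.25 = 5.3325
  [3.25→6.25]: (21.09+14.32)/2 × 3 = 53.115
  [6.25→6.75]: (14.32+13.33)/2 × 0.5 = 6.9125
  [6.75→10.75]: (13.33+7.48)/2 × 4 = 41.62
  Sum = 156.345 mcg/mL·h
subcutaneous injection tail: 7.48/0.145 = 51.586; AUC_ev,0→∞ = 156.345 + 51.586 = 207.931 mcg/mL·h
F = (AUC_ev/D_ev)/(AUC_iv/D_iv) = (207.931/40)/(754.515/10) = 5.198275/75.4515 = 0.0689

F = 0.069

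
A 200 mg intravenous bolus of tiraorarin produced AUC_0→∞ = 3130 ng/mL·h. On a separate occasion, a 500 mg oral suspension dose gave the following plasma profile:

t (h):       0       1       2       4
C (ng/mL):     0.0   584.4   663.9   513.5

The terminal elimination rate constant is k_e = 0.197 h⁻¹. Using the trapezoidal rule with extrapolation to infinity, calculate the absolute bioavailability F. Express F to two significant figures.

Trapezoidal AUC_0→4 (oral suspension):
  [0→1]: (0.0+584.4)/2 × 1 = 292.2
  [1→2]: (584.4+663.9)/2 × 1 = 624.15
  [2→4]: (663.9+513.5)/2 × 2 = 1177.4
  Sum = 2093.75 ng/mL·h
Tail: C_last/k_e = 513.5/0.197 = 2606.599
AUC_0→∞ (oral suspension) = 2093.75 + 2606.599 = 4700.349 ng/mL·h
F = (AUC_ev/D_ev)/(AUC_iv/D_iv) = (4700.349/500)/(3130/200) = 9.400698/15.65 = 0.6007

F = 0.60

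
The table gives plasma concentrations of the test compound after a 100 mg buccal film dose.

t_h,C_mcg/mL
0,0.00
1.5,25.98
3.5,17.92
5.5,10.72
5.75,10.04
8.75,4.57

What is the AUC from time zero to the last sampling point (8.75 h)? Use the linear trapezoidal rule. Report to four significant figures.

Trapezoidal AUC_0→8.75:
  [0→1.5]: (0.00+25.98)/2 × 1.5 = 19.485
  [1.5→3.5]: (25.98+17.92)/2 × 2 = 43.9
  [3.5→5.5]: (17.92+10.72)/2 × 2 = 28.64
  [5.5→5.75]: (10.72+10.04)/2 × 0.25 = 2.595
  [5.75→8.75]: (10.04+4.57)/2 × 3 = 21.915
  Sum = 116.535 mcg/mL·h

AUC = 116.5 mcg/mL·h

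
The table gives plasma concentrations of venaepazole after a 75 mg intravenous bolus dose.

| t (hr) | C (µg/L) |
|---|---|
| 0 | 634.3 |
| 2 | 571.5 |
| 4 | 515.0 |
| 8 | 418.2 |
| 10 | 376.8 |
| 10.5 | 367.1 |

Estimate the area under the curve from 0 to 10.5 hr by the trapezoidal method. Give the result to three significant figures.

AUC = 5140 µg/L·hr

Trapezoidal AUC_0→10.5:
  [0→2]: (634.3+571.5)/2 × 2 = 1205.8
  [2→4]: (571.5+515.0)/2 × 2 = 1086.5
  [4→8]: (515.0+418.2)/2 × 4 = 1866.4
  [8→10]: (418.2+376.8)/2 × 2 = 795.0
  [10→10.5]: (376.8+367.1)/2 × 0.5 = 185.975
  Sum = 5139.675 µg/L·hr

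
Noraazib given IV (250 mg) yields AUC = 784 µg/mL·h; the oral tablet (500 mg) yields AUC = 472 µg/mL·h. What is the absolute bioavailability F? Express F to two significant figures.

F = (AUC_ev / D_ev) / (AUC_iv / D_iv)
  = (472/500) / (784/250)
  = 0.944 / 3.136 = 0.3010

F = 0.30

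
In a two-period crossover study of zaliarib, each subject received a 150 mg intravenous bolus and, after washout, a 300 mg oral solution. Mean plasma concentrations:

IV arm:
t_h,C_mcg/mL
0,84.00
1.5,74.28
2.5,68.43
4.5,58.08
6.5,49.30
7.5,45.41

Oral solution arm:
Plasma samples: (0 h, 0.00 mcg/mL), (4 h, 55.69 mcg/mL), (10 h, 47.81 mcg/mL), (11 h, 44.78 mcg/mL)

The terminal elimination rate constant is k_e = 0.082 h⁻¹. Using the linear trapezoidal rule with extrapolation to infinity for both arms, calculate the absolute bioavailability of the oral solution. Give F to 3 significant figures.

Trapezoidal AUC_0→7.5 (IV):
  [0→1.5]: (84.00+74.28)/2 × 1.5 = 118.71
  [1.5→2.5]: (74.28+68.43)/2 × 1 = 71.355
  [2.5→4.5]: (68.43+58.08)/2 × 2 = 126.51
  [4.5→6.5]: (58.08+49.30)/2 × 2 = 107.38
  [6.5→7.5]: (49.30+45.41)/2 × 1 = 47.355
  Sum = 471.31 mcg/mL·h
IV tail: 45.41/0.082 = 553.780; AUC_iv,0→∞ = 471.31 + 553.780 = 1025.09 mcg/mL·h
Trapezoidal AUC_0→11 (oral solution):
  [0→4]: (0.00+55.69)/2 × 4 = 111.38
  [4→10]: (55.69+47.81)/2 × 6 = 310.5
  [10→11]: (47.81+44.78)/2 × 1 = 46.295
  Sum = 468.175 mcg/mL·h
oral solution tail: 44.78/0.082 = 546.098; AUC_ev,0→∞ = 468.175 + 546.098 = 1014.273 mcg/mL·h
F = (AUC_ev/D_ev)/(AUC_iv/D_iv) = (1014.273/300)/(1025.09/150) = 3.38091/6.83393 = 0.4947

F = 0.495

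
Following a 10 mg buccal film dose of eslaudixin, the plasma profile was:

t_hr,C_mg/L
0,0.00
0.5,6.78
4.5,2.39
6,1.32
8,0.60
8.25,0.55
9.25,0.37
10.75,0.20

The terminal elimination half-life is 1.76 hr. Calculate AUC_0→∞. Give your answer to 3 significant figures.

AUC = 26.3 mg/L·hr

Trapezoidal AUC_0→10.75:
  [0→0.5]: (0.00+6.78)/2 × 0.5 = 1.695
  [0.5→4.5]: (6.78+2.39)/2 × 4 = 18.34
  [4.5→6]: (2.39+1.32)/2 × 1.5 = 2.7825
  [6→8]: (1.32+0.60)/2 × 2 = 1.92
  [8→8.25]: (0.60+0.55)/2 × 0.25 = 0.14375
  [8.25→9.25]: (0.55+0.37)/2 × 1 = 0.46
  [9.25→10.75]: (0.37+0.20)/2 × 1.5 = 0.4275
  Sum = 25.76875 mg/L·hr
k_e = ln2 / t½ = 0.693147 / 1.76 = 0.3938 hr^-1
Extrapolated tail: C_last / k_e = 0.20 / 0.3938 = 0.508
AUC_0→∞ = 25.76875 + 0.508 = 26.27675 mg/L·hr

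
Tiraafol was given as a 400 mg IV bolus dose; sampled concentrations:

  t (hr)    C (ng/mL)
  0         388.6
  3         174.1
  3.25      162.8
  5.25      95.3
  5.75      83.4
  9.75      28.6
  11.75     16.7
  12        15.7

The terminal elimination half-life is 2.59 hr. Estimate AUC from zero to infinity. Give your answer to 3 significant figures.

Trapezoidal AUC_0→12:
  [0→3]: (388.6+174.1)/2 × 3 = 844.05
  [3→3.25]: (174.1+162.8)/2 × 0.25 = 42.1125
  [3.25→5.25]: (162.8+95.3)/2 × 2 = 258.1
  [5.25→5.75]: (95.3+83.4)/2 × 0.5 = 44.675
  [5.75→9.75]: (83.4+28.6)/2 × 4 = 224.0
  [9.75→11.75]: (28.6+16.7)/2 × 2 = 45.3
  [11.75→12]: (16.7+15.7)/2 × 0.25 = 4.05
  Sum = 1462.2875 ng/mL·hr
k_e = ln2 / t½ = 0.693147 / 2.59 = 0.2676 hr^-1
Extrapolated tail: C_last / k_e = 15.7 / 0.2676 = 58.670
AUC_0→∞ = 1462.2875 + 58.670 = 1520.9575 ng/mL·hr

AUC = 1520 ng/mL·hr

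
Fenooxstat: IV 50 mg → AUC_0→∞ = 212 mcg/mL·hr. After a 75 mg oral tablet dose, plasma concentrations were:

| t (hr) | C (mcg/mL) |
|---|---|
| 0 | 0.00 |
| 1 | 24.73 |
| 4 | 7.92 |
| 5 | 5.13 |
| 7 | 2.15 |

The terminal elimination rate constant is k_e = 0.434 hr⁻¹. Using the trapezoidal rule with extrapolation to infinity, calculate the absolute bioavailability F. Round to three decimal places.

F = 0.252

Trapezoidal AUC_0→7 (oral tablet):
  [0→1]: (0.00+24.73)/2 × 1 = 12.365
  [1→4]: (24.73+7.92)/2 × 3 = 48.975
  [4→5]: (7.92+5.13)/2 × 1 = 6.525
  [5→7]: (5.13+2.15)/2 × 2 = 7.28
  Sum = 75.145 mcg/mL·hr
Tail: C_last/k_e = 2.15/0.434 = 4.954
AUC_0→∞ (oral tablet) = 75.145 + 4.954 = 80.099 mcg/mL·hr
F = (AUC_ev/D_ev)/(AUC_iv/D_iv) = (80.099/75)/(212/50) = 1.06799/4.24 = 0.2519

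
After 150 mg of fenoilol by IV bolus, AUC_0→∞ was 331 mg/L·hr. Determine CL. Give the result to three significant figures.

CL = Dose_iv / AUC_0→∞
   = 150 / 331 = 0.453172 L/hr

CL = 0.453 L/hr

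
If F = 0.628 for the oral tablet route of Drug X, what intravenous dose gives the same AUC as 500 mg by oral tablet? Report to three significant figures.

Systemic exposure from an extravascular dose = F × D_ev, so the equivalent IV dose is F × D_ev.
D_iv = F × D_ev = 0.628 × 500 = 314 mg

D_iv = 314 mg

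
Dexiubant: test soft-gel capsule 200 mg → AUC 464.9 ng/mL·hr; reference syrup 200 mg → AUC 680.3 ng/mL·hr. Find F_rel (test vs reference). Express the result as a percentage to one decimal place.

F_rel = (AUC_test/D_test) / (AUC_ref/D_ref)
      = (464.9/200) / (680.3/200)
      = 2.3245 / 3.4015 = 0.6834 = 68.34%

F_rel = 68.3%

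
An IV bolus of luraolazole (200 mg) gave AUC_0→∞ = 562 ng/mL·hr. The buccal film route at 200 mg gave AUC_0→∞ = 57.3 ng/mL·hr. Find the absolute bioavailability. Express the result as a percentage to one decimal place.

F = (AUC_ev / D_ev) / (AUC_iv / D_iv)
  = (57.3/200) / (562/200)
  = 0.2865 / 2.81 = 0.1020
  = 10.20%

F = 10.2%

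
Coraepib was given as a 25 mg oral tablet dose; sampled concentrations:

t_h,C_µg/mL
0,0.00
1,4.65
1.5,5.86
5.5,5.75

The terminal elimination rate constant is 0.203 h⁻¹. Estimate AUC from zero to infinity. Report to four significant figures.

Trapezoidal AUC_0→5.5:
  [0→1]: (0.00+4.65)/2 × 1 = 2.325
  [1→1.5]: (4.65+5.86)/2 × 0.5 = 2.6275
  [1.5→5.5]: (5.86+5.75)/2 × 4 = 23.22
  Sum = 28.1725 µg/mL·h
Extrapolated tail: C_last / k_e = 5.75 / 0.203 = 28.325
AUC_0→∞ = 28.1725 + 28.325 = 56.4975 µg/mL·h

AUC = 56.50 µg/mL·h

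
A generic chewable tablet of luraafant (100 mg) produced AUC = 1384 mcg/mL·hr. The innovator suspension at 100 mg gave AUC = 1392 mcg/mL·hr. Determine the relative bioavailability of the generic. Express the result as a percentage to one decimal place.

F_rel = 99.4%

F_rel = (AUC_test/D_test) / (AUC_ref/D_ref)
      = (1384/100) / (1392/100)
      = 13.84 / 13.92 = 0.9943 = 99.43%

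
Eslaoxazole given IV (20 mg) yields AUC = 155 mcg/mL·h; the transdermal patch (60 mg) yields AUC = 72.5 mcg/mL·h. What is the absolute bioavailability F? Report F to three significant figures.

F = 0.156

F = (AUC_ev / D_ev) / (AUC_iv / D_iv)
  = (72.5/60) / (155/20)
  = 1.20833 / 7.75 = 0.1559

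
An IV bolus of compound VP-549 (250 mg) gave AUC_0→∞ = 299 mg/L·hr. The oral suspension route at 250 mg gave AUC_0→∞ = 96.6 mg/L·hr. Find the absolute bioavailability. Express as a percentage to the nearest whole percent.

F = (AUC_ev / D_ev) / (AUC_iv / D_iv)
  = (96.6/250) / (299/250)
  = 0.3864 / 1.196 = 0.3231
  = 32.31%

F = 32%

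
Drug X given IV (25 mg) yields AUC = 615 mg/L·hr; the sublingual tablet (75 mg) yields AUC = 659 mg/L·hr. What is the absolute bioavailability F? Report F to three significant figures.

F = 0.357

F = (AUC_ev / D_ev) / (AUC_iv / D_iv)
  = (659/75) / (615/25)
  = 8.78667 / 24.6 = 0.3572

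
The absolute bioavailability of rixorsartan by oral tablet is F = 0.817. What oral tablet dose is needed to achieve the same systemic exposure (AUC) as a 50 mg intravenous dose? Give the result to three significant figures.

For equal systemic exposure: F × D_ev = D_iv
D_ev = D_iv / F = 50 / 0.817 = 61.1995 mg

D_oral = 61.2 mg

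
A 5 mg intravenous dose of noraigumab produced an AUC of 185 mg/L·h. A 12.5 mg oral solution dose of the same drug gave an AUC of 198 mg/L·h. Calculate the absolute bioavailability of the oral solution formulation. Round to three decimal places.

F = (AUC_ev / D_ev) / (AUC_iv / D_iv)
  = (198/12.5) / (185/5)
  = 15.84 / 37 = 0.4281

F = 0.428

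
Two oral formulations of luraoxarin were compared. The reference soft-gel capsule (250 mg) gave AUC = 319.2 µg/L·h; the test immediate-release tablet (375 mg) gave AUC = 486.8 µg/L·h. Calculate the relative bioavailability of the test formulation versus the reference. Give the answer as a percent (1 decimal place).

F_rel = (AUC_test/D_test) / (AUC_ref/D_ref)
      = (486.8/375) / (319.2/250)
      = 1.29813 / 1.2768 = 1.0167 = 101.67%

F_rel = 101.7%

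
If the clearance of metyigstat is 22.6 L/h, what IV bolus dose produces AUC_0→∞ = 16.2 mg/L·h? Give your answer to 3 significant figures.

Dose_iv = CL × AUC_0→∞
     = 22.6 × 16.2 = 366.12 mg

Dose = 366 mg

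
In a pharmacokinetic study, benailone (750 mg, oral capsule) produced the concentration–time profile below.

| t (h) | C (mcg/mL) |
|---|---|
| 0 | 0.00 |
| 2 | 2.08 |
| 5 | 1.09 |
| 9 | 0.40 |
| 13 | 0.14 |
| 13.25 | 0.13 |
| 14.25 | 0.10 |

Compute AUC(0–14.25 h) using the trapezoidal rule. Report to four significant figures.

AUC = 11.04 mcg/mL·h

Trapezoidal AUC_0→14.25:
  [0→2]: (0.00+2.08)/2 × 2 = 2.08
  [2→5]: (2.08+1.09)/2 × 3 = 4.755
  [5→9]: (1.09+0.40)/2 × 4 = 2.98
  [9→13]: (0.40+0.14)/2 × 4 = 1.08
  [13→13.25]: (0.14+0.13)/2 × 0.25 = 0.03375
  [13.25→14.25]: (0.13+0.10)/2 × 1 = 0.115
  Sum = 11.04375 mcg/mL·h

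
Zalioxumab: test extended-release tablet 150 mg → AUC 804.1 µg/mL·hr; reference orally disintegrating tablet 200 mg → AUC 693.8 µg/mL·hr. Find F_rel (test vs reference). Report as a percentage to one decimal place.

F_rel = (AUC_test/D_test) / (AUC_ref/D_ref)
      = (804.1/150) / (693.8/200)
      = 5.36067 / 3.469 = 1.5453 = 154.53%

F_rel = 154.5%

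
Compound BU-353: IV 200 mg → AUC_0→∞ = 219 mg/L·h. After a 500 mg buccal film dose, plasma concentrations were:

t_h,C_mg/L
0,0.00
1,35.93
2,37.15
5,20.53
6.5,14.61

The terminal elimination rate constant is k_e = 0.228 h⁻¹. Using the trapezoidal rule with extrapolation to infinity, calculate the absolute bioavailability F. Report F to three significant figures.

F = 0.423

Trapezoidal AUC_0→6.5 (buccal film):
  [0→1]: (0.00+35.93)/2 × 1 = 17.965
  [1→2]: (35.93+37.15)/2 × 1 = 36.54
  [2→5]: (37.15+20.53)/2 × 3 = 86.52
  [5→6.5]: (20.53+14.61)/2 × 1.5 = 26.355
  Sum = 167.38 mg/L·h
Tail: C_last/k_e = 14.61/0.228 = 64.079
AUC_0→∞ (buccal film) = 167.38 + 64.079 = 231.459 mg/L·h
F = (AUC_ev/D_ev)/(AUC_iv/D_iv) = (231.459/500)/(219/200) = 0.462918/1.095 = 0.4228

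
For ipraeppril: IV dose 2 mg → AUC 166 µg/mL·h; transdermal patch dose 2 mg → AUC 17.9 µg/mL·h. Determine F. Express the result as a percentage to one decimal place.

F = (AUC_ev / D_ev) / (AUC_iv / D_iv)
  = (17.9/2) / (166/2)
  = 8.95 / 83 = 0.1078
  = 10.78%

F = 10.8%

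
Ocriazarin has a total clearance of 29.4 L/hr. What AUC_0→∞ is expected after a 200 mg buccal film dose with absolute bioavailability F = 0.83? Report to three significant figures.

AUC_0→∞ = F × Dose / CL
        = 0.83 × 200 / 29.4 = 5.64626 mg/L·hr

AUC = 5.65 mg/L·hr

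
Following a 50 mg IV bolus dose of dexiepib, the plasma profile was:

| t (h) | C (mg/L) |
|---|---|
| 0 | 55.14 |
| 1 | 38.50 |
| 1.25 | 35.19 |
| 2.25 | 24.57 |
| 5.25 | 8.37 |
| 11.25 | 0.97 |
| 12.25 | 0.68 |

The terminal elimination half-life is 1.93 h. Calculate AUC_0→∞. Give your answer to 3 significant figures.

AUC = 166 mg/L·h

Trapezoidal AUC_0→12.25:
  [0→1]: (55.14+38.50)/2 × 1 = 46.82
  [1→1.25]: (38.50+35.19)/2 × 0.25 = 9.21125
  [1.25→2.25]: (35.19+24.57)/2 × 1 = 29.88
  [2.25→5.25]: (24.57+8.37)/2 × 3 = 49.41
  [5.25→11.25]: (8.37+0.97)/2 × 6 = 28.02
  [11.25→12.25]: (0.97+0.68)/2 × 1 = 0.825
  Sum = 164.16625 mg/L·h
k_e = ln2 / t½ = 0.693147 / 1.93 = 0.3591 h^-1
Extrapolated tail: C_last / k_e = 0.68 / 0.3591 = 1.894
AUC_0→∞ = 164.16625 + 1.894 = 166.06025 mg/L·h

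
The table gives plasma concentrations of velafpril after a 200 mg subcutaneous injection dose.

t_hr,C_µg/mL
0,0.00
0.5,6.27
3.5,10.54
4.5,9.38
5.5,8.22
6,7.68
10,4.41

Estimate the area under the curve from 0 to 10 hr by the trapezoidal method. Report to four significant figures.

AUC = 73.70 µg/mL·hr

Trapezoidal AUC_0→10:
  [0→0.5]: (0.00+6.27)/2 × 0.5 = 1.5675
  [0.5→3.5]: (6.27+10.54)/2 × 3 = 25.215
  [3.5→4.5]: (10.54+9.38)/2 × 1 = 9.96
  [4.5→5.5]: (9.38+8.22)/2 × 1 = 8.8
  [5.5→6]: (8.22+7.68)/2 × 0.5 = 3.975
  [6→10]: (7.68+4.41)/2 × 4 = 24.18
  Sum = 73.6975 µg/mL·hr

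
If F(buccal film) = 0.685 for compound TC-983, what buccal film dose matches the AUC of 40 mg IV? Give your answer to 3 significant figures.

For equal systemic exposure: F × D_ev = D_iv
D_ev = D_iv / F = 40 / 0.685 = 58.3942 mg

D_buccal = 58.4 mg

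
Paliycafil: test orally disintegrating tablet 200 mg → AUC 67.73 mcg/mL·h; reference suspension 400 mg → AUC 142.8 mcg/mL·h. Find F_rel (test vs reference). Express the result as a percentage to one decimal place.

F_rel = 94.9%

F_rel = (AUC_test/D_test) / (AUC_ref/D_ref)
      = (67.73/200) / (142.8/400)
      = 0.33865 / 0.357 = 0.9486 = 94.86%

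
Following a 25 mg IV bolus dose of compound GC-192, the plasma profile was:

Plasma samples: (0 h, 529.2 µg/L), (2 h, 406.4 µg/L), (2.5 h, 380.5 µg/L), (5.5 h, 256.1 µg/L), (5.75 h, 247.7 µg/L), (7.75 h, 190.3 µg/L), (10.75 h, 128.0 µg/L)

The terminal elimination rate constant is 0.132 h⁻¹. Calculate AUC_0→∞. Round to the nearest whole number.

AUC = 4035 µg/L·h

Trapezoidal AUC_0→10.75:
  [0→2]: (529.2+406.4)/2 × 2 = 935.6
  [2→2.5]: (406.4+380.5)/2 × 0.5 = 196.725
  [2.5→5.5]: (380.5+256.1)/2 × 3 = 954.9
  [5.5→5.75]: (256.1+247.7)/2 × 0.25 = 62.975
  [5.75→7.75]: (247.7+190.3)/2 × 2 = 438.0
  [7.75→10.75]: (190.3+128.0)/2 × 3 = 477.45
  Sum = 3065.65 µg/L·h
Extrapolated tail: C_last / k_e = 128.0 / 0.132 = 969.697
AUC_0→∞ = 3065.65 + 969.697 = 4035.347 µg/L·h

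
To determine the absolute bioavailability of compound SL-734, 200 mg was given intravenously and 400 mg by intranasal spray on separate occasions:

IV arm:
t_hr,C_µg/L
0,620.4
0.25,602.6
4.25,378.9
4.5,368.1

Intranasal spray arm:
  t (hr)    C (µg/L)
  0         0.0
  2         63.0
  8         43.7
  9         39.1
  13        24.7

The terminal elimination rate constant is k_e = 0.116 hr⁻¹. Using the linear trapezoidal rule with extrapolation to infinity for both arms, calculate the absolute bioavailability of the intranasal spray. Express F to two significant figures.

F = 0.071

Trapezoidal AUC_0→4.5 (IV):
  [0→0.25]: (620.4+602.6)/2 × 0.25 = 152.875
  [0.25→4.25]: (602.6+378.9)/2 × 4 = 1963.0
  [4.25→4.5]: (378.9+368.1)/2 × 0.25 = 93.375
  Sum = 2209.25 µg/L·hr
IV tail: 368.1/0.116 = 3173.276; AUC_iv,0→∞ = 2209.25 + 3173.276 = 5382.526 µg/L·hr
Trapezoidal AUC_0→13 (intranasal spray):
  [0→2]: (0.0+63.0)/2 × 2 = 63.0
  [2→8]: (63.0+43.7)/2 × 6 = 320.1
  [8→9]: (43.7+39.1)/2 × 1 = 41.4
  [9→13]: (39.1+24.7)/2 × 4 = 127.6
  Sum = 552.1 µg/L·hr
intranasal spray tail: 24.7/0.116 = 212.931; AUC_ev,0→∞ = 552.1 + 212.931 = 765.031 µg/L·hr
F = (AUC_ev/D_ev)/(AUC_iv/D_iv) = (765.031/400)/(5382.526/200) = 1.9125775/26.91263 = 0.0711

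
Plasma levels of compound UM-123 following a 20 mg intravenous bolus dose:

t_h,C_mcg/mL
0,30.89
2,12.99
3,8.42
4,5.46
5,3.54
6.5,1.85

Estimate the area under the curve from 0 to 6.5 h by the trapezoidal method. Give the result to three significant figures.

Trapezoidal AUC_0→6.5:
  [0→2]: (30.89+12.99)/2 × 2 = 43.88
  [2→3]: (12.99+8.42)/2 × 1 = 10.705
  [3→4]: (8.42+5.46)/2 × 1 = 6.94
  [4→5]: (5.46+3.54)/2 × 1 = 4.5
  [5→6.5]: (3.54+1.85)/2 × 1.5 = 4.0425
  Sum = 70.0675 mcg/mL·h

AUC = 70.1 mcg/mL·h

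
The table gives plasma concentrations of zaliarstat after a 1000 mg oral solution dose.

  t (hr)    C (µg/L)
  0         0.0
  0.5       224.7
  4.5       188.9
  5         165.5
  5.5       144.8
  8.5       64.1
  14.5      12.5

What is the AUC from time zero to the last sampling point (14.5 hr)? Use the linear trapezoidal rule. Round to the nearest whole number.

Trapezoidal AUC_0→14.5:
  [0→0.5]: (0.0+224.7)/2 × 0.5 = 56.175
  [0.5→4.5]: (224.7+188.9)/2 × 4 = 827.2
  [4.5→5]: (188.9+165.5)/2 × 0.5 = 88.6
  [5→5.5]: (165.5+144.8)/2 × 0.5 = 77.575
  [5.5→8.5]: (144.8+64.1)/2 × 3 = 313.35
  [8.5→14.5]: (64.1+12.5)/2 × 6 = 229.8
  Sum = 1592.7 µg/L·hr

AUC = 1593 µg/L·hr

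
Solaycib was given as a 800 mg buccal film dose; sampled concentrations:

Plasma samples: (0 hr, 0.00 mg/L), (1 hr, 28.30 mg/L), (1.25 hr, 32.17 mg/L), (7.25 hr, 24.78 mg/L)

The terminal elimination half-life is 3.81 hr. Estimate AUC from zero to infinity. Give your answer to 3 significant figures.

Trapezoidal AUC_0→7.25:
  [0→1]: (0.00+28.30)/2 × 1 = 14.15
  [1→1.25]: (28.30+32.17)/2 × 0.25 = 7.55875
  [1.25→7.25]: (32.17+24.78)/2 × 6 = 170.85
  Sum = 192.55875 mg/L·hr
k_e = ln2 / t½ = 0.693147 / 3.81 = 0.1819 hr^-1
Extrapolated tail: C_last / k_e = 24.78 / 0.1819 = 136.229
AUC_0→∞ = 192.55875 + 136.229 = 328.78775 mg/L·hr

AUC = 329 mg/L·hr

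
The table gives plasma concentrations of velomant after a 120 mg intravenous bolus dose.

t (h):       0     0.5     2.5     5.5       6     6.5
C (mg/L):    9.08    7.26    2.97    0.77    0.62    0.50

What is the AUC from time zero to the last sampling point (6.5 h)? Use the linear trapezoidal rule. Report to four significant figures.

Trapezoidal AUC_0→6.5:
  [0→0.5]: (9.08+7.26)/2 × 0.5 = 4.085
  [0.5→2.5]: (7.26+2.97)/2 × 2 = 10.23
  [2.5→5.5]: (2.97+0.77)/2 × 3 = 5.61
  [5.5→6]: (0.77+0.62)/2 × 0.5 = 0.3475
  [6→6.5]: (0.62+0.50)/2 × 0.5 = 0.28
  Sum = 20.5525 mg/L·h

AUC = 20.55 mg/L·h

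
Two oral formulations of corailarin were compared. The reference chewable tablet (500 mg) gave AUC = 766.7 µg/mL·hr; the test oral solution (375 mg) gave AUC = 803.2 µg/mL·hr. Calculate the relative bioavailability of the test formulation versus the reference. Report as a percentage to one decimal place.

F_rel = 139.7%

F_rel = (AUC_test/D_test) / (AUC_ref/D_ref)
      = (803.2/375) / (766.7/500)
      = 2.14187 / 1.5334 = 1.3968 = 139.68%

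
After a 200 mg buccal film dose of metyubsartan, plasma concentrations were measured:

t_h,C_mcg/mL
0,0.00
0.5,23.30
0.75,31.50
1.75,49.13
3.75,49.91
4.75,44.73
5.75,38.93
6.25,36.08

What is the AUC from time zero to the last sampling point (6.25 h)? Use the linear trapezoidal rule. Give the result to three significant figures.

Trapezoidal AUC_0→6.25:
  [0→0.5]: (0.00+23.30)/2 × 0.5 = 5.825
  [0.5→0.75]: (23.30+31.50)/2 × 0.25 = 6.85
  [0.75→1.75]: (31.50+49.13)/2 × 1 = 40.315
  [1.75→3.75]: (49.13+49.91)/2 × 2 = 99.04
  [3.75→4.75]: (49.91+44.73)/2 × 1 = 47.32
  [4.75→5.75]: (44.73+38.93)/2 × 1 = 41.83
  [5.75→6.25]: (38.93+36.08)/2 × 0.5 = 18.7525
  Sum = 259.9325 mcg/mL·h

AUC = 260 mcg/mL·h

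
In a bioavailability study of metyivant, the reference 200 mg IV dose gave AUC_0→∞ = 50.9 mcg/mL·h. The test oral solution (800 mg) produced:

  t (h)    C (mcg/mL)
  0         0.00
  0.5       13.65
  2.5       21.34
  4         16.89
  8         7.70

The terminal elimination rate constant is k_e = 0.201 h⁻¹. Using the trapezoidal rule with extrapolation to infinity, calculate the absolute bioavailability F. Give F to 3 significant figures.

Trapezoidal AUC_0→8 (oral solution):
  [0→0.5]: (0.00+13.65)/2 × 0.5 = 3.4125
  [0.5→2.5]: (13.65+21.34)/2 × 2 = 34.99
  [2.5→4]: (21.34+16.89)/2 × 1.5 = 28.6725
  [4→8]: (16.89+7.70)/2 × 4 = 49.18
  Sum = 116.255 mcg/mL·h
Tail: C_last/k_e = 7.70/0.201 = 38.308
AUC_0→∞ (oral solution) = 116.255 + 38.308 = 154.563 mcg/mL·h
F = (AUC_ev/D_ev)/(AUC_iv/D_iv) = (154.563/800)/(50.9/200) = 0.19320375/0.2545 = 0.7592

F = 0.759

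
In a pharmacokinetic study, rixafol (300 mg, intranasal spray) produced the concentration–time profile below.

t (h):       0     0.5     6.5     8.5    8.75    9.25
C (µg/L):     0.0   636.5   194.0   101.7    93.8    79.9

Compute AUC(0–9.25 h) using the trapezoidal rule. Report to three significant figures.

AUC = 3010 µg/L·h

Trapezoidal AUC_0→9.25:
  [0→0.5]: (0.0+636.5)/2 × 0.5 = 159.125
  [0.5→6.5]: (636.5+194.0)/2 × 6 = 2491.5
  [6.5→8.5]: (194.0+101.7)/2 × 2 = 295.7
  [8.5→8.75]: (101.7+93.8)/2 × 0.25 = 24.4375
  [8.75→9.25]: (93.8+79.9)/2 × 0.5 = 43.425
  Sum = 3014.1875 µg/L·h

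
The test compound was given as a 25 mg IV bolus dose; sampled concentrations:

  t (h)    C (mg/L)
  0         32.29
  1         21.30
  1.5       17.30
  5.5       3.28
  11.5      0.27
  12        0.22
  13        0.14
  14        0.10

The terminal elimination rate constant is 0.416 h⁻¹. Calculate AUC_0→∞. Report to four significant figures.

Trapezoidal AUC_0→14:
  [0→1]: (32.29+21.30)/2 × 1 = 26.795
  [1→1.5]: (21.30+17.30)/2 × 0.5 = 9.65
  [1.5→5.5]: (17.30+3.28)/2 × 4 = 41.16
  [5.5→11.5]: (3.28+0.27)/2 × 6 = 10.65
  [11.5→12]: (0.27+0.22)/2 × 0.5 = 0.1225
  [12→13]: (0.22+0.14)/2 × 1 = 0.18
  [13→14]: (0.14+0.10)/2 × 1 = 0.12
  Sum = 88.6775 mg/L·h
Extrapolated tail: C_last / k_e = 0.10 / 0.416 = 0.240
AUC_0→∞ = 88.6775 + 0.240 = 88.9175 mg/L·h

AUC = 88.92 mg/L·h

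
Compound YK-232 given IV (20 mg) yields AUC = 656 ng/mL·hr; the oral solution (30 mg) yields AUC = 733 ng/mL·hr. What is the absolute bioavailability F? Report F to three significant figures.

F = (AUC_ev / D_ev) / (AUC_iv / D_iv)
  = (733/30) / (656/20)
  = 24.4333 / 32.8 = 0.7449

F = 0.745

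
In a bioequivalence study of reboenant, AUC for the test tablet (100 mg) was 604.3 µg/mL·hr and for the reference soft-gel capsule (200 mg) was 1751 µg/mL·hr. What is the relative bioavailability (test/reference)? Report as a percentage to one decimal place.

F_rel = (AUC_test/D_test) / (AUC_ref/D_ref)
      = (604.3/100) / (1751/200)
      = 6.043 / 8.755 = 0.6902 = 69.02%

F_rel = 69.0%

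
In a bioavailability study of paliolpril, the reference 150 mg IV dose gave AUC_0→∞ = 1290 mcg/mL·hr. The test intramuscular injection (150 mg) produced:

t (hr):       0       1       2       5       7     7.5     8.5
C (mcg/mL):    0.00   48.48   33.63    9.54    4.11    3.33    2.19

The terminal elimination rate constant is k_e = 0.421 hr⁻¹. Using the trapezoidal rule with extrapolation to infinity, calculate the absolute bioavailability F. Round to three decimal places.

F = 0.119

Trapezoidal AUC_0→8.5 (intramuscular injection):
  [0→1]: (0.00+48.48)/2 × 1 = 24.24
  [1→2]: (48.48+33.63)/2 × 1 = 41.055
  [2→5]: (33.63+9.54)/2 × 3 = 64.755
  [5→7]: (9.54+4.11)/2 × 2 = 13.65
  [7→7.5]: (4.11+3.33)/2 × 0.5 = 1.86
  [7.5→8.5]: (3.33+2.19)/2 × 1 = 2.76
  Sum = 148.32 mcg/mL·hr
Tail: C_last/k_e = 2.19/0.421 = 5.202
AUC_0→∞ (intramuscular injection) = 148.32 + 5.202 = 153.522 mcg/mL·hr
F = (AUC_ev/D_ev)/(AUC_iv/D_iv) = (153.522/150)/(1290/150) = 1.02348/8.6 = 0.1190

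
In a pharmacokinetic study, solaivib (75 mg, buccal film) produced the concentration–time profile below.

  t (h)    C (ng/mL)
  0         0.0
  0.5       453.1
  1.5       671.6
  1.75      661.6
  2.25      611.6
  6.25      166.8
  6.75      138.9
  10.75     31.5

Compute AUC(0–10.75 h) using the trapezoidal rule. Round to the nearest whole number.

AUC = 3135 ng/mL·h

Trapezoidal AUC_0→10.75:
  [0→0.5]: (0.0+453.1)/2 × 0.5 = 113.275
  [0.5→1.5]: (453.1+671.6)/2 × 1 = 562.35
  [1.5→1.75]: (671.6+661.6)/2 × 0.25 = 166.65
  [1.75→2.25]: (661.6+611.6)/2 × 0.5 = 318.3
  [2.25→6.25]: (611.6+166.8)/2 × 4 = 1556.8
  [6.25→6.75]: (166.8+138.9)/2 × 0.5 = 76.425
  [6.75→10.75]: (138.9+31.5)/2 × 4 = 340.8
  Sum = 3134.6 ng/mL·h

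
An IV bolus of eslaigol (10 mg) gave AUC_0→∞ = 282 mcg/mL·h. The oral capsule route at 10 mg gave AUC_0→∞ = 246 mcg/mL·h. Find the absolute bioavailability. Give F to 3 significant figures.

F = (AUC_ev / D_ev) / (AUC_iv / D_iv)
  = (246/10) / (282/10)
  = 24.6 / 28.2 = 0.8723

F = 0.872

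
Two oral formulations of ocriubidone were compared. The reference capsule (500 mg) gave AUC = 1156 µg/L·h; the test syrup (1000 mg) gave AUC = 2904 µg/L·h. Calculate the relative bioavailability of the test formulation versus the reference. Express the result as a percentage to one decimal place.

F_rel = (AUC_test/D_test) / (AUC_ref/D_ref)
      = (2904/1000) / (1156/500)
      = 2.904 / 2.312 = 1.2561 = 125.61%

F_rel = 125.6%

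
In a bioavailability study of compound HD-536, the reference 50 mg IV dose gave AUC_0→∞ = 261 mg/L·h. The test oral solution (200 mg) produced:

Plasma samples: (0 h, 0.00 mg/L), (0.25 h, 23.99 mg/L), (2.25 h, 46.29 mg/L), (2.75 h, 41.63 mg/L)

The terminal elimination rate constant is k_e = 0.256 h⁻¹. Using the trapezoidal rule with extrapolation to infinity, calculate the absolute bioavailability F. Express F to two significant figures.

Trapezoidal AUC_0→2.75 (oral solution):
  [0→0.25]: (0.00+23.99)/2 × 0.25 = 2.99875
  [0.25→2.25]: (23.99+46.29)/2 × 2 = 70.28
  [2.25→2.75]: (46.29+41.63)/2 × 0.5 = 21.98
  Sum = 95.25875 mg/L·h
Tail: C_last/k_e = 41.63/0.256 = 162.617
AUC_0→∞ (oral solution) = 95.25875 + 162.617 = 257.87575 mg/L·h
F = (AUC_ev/D_ev)/(AUC_iv/D_iv) = (257.87575/200)/(261/50) = 1.28938/5.22 = 0.2470

F = 0.25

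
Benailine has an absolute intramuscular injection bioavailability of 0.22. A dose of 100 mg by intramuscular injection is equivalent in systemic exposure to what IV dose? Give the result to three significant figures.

Systemic exposure from an extravascular dose = F × D_ev, so the equivalent IV dose is F × D_ev.
D_iv = F × D_ev = 0.22 × 100 = 22 mg

D_iv = 22.0 mg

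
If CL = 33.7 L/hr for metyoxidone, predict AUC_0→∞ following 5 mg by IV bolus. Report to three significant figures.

AUC_0→∞ = Dose_iv / CL
        = 5 / 33.7 = 0.148368 mg/L·hr

AUC = 0.148 mg/L·hr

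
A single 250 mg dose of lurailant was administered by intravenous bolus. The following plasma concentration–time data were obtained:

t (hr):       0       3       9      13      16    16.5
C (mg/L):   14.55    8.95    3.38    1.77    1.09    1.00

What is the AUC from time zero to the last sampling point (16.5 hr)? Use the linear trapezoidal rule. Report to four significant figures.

AUC = 87.35 mg/L·hr

Trapezoidal AUC_0→16.5:
  [0→3]: (14.55+8.95)/2 × 3 = 35.25
  [3→9]: (8.95+3.38)/2 × 6 = 36.99
  [9→13]: (3.38+1.77)/2 × 4 = 10.3
  [13→16]: (1.77+1.09)/2 × 3 = 4.29
  [16→16.5]: (1.09+1.00)/2 × 0.5 = 0.5225
  Sum = 87.3525 mg/L·hr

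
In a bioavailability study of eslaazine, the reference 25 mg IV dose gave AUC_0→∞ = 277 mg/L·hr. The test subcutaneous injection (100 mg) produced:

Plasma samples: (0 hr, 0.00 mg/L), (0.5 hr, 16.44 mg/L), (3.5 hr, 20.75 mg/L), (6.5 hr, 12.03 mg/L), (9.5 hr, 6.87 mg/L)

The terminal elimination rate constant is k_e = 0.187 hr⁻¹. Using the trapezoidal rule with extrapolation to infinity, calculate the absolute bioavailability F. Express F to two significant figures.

Trapezoidal AUC_0→9.5 (subcutaneous injection):
  [0→0.5]: (0.00+16.44)/2 × 0.5 = 4.11
  [0.5→3.5]: (16.44+20.75)/2 × 3 = 55.785
  [3.5→6.5]: (20.75+12.03)/2 × 3 = 49.17
  [6.5→9.5]: (12.03+6.87)/2 × 3 = 28.35
  Sum = 137.415 mg/L·hr
Tail: C_last/k_e = 6.87/0.187 = 36.738
AUC_0→∞ (subcutaneous injection) = 137.415 + 36.738 = 174.153 mg/L·hr
F = (AUC_ev/D_ev)/(AUC_iv/D_iv) = (174.153/100)/(277/25) = 1.74153/11.08 = 0.1572

F = 0.16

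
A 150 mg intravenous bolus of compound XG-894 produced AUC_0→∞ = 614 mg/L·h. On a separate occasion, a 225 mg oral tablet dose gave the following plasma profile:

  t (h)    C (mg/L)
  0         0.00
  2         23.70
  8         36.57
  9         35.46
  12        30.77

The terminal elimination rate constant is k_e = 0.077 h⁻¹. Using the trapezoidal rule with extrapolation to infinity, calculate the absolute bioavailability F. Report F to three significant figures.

F = 0.803

Trapezoidal AUC_0→12 (oral tablet):
  [0→2]: (0.00+23.70)/2 × 2 = 23.7
  [2→8]: (23.70+36.57)/2 × 6 = 180.81
  [8→9]: (36.57+35.46)/2 × 1 = 36.015
  [9→12]: (35.46+30.77)/2 × 3 = 99.345
  Sum = 339.87 mg/L·h
Tail: C_last/k_e = 30.77/0.077 = 399.610
AUC_0→∞ (oral tablet) = 339.87 + 399.610 = 739.48 mg/L·h
F = (AUC_ev/D_ev)/(AUC_iv/D_iv) = (739.48/225)/(614/150) = 3.28658/4.09333 = 0.8029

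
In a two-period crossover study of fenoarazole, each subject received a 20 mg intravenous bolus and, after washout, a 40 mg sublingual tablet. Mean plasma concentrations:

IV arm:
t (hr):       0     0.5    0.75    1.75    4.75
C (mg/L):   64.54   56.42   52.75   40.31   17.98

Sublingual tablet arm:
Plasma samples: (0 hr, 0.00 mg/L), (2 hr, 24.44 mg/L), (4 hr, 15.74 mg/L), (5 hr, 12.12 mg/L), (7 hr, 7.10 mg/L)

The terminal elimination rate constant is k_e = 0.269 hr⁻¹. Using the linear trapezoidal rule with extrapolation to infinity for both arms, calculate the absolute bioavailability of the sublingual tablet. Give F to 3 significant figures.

F = 0.254

Trapezoidal AUC_0→4.75 (IV):
  [0→0.5]: (64.54+56.42)/2 × 0.5 = 30.24
  [0.5→0.75]: (56.42+52.75)/2 × 0.25 = 13.64625
  [0.75→1.75]: (52.75+40.31)/2 × 1 = 46.53
  [1.75→4.75]: (40.31+17.98)/2 × 3 = 87.435
  Sum = 177.85125 mg/L·hr
IV tail: 17.98/0.269 = 66.840; AUC_iv,0→∞ = 177.85125 + 66.840 = 244.69125 mg/L·hr
Trapezoidal AUC_0→7 (sublingual tablet):
  [0→2]: (0.00+24.44)/2 × 2 = 24.44
  [2→4]: (24.44+15.74)/2 × 2 = 40.18
  [4→5]: (15.74+12.12)/2 × 1 = 13.93
  [5→7]: (12.12+7.10)/2 × 2 = 19.22
  Sum = 97.77 mg/L·hr
sublingual tablet tail: 7.10/0.269 = 26.394; AUC_ev,0→∞ = 97.77 + 26.394 = 124.164 mg/L·hr
F = (AUC_ev/D_ev)/(AUC_iv/D_iv) = (124.164/40)/(244.69125/20) = 3.1041/12.2346 = 0.2537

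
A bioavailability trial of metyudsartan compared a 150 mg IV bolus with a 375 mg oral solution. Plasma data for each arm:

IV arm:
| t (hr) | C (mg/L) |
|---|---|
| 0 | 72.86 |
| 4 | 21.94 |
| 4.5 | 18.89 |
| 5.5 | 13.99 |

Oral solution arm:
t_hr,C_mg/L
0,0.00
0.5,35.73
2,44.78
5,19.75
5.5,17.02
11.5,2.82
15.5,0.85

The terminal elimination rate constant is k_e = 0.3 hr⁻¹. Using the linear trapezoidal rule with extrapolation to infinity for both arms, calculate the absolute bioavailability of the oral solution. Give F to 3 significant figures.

F = 0.373

Trapezoidal AUC_0→5.5 (IV):
  [0→4]: (72.86+21.94)/2 × 4 = 189.6
  [4→4.5]: (21.94+18.89)/2 × 0.5 = 10.2075
  [4.5→5.5]: (18.89+13.99)/2 × 1 = 16.44
  Sum = 216.2475 mg/L·hr
IV tail: 13.99/0.3 = 46.633; AUC_iv,0→∞ = 216.2475 + 46.633 = 262.8805 mg/L·hr
Trapezoidal AUC_0→15.5 (oral solution):
  [0→0.5]: (0.00+35.73)/2 × 0.5 = 8.9325
  [0.5→2]: (35.73+44.78)/2 × 1.5 = 60.3825
  [2→5]: (44.78+19.75)/2 × 3 = 96.795
  [5→5.5]: (19.75+17.02)/2 × 0.5 = 9.1925
  [5.5→11.5]: (17.02+2.82)/2 × 6 = 59.52
  [11.5→15.5]: (2.82+0.85)/2 × 4 = 7.34
  Sum = 242.1625 mg/L·hr
oral solution tail: 0.85/0.3 = 2.833; AUC_ev,0→∞ = 242.1625 + 2.833 = 244.9955 mg/L·hr
F = (AUC_ev/D_ev)/(AUC_iv/D_iv) = (244.9955/375)/(262.8805/150) = 0.653321/1.75254 = 0.3728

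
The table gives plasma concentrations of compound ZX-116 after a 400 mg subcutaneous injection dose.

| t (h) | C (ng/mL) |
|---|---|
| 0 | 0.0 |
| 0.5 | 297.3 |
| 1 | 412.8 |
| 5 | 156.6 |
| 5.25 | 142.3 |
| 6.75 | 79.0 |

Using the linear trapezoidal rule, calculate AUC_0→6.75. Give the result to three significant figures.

Trapezoidal AUC_0→6.75:
  [0→0.5]: (0.0+297.3)/2 × 0.5 = 74.325
  [0.5→1]: (297.3+412.8)/2 × 0.5 = 177.525
  [1→5]: (412.8+156.6)/2 × 4 = 1138.8
  [5→5.25]: (156.6+142.3)/2 × 0.25 = 37.3625
  [5.25→6.75]: (142.3+79.0)/2 × 1.5 = 165.975
  Sum = 1593.9875 ng/mL·h

AUC = 1590 ng/mL·h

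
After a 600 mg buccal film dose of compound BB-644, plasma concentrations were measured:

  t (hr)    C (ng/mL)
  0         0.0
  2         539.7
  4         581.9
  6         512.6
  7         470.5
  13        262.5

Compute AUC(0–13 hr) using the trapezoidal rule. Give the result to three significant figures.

Trapezoidal AUC_0→13:
  [0→2]: (0.0+539.7)/2 × 2 = 539.7
  [2→4]: (539.7+581.9)/2 × 2 = 1121.6
  [4→6]: (581.9+512.6)/2 × 2 = 1094.5
  [6→7]: (512.6+470.5)/2 × 1 = 491.55
  [7→13]: (470.5+262.5)/2 × 6 = 2199.0
  Sum = 5446.35 ng/mL·hr

AUC = 5450 ng/mL·hr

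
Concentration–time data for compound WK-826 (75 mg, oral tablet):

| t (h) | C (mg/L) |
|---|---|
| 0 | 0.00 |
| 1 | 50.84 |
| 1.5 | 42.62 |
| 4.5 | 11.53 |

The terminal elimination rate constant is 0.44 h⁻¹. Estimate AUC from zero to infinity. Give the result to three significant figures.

Trapezoidal AUC_0→4.5:
  [0→1]: (0.00+50.84)/2 × 1 = 25.42
  [1→1.5]: (50.84+42.62)/2 × 0.5 = 23.365
  [1.5→4.5]: (42.62+11.53)/2 × 3 = 81.225
  Sum = 130.01 mg/L·h
Extrapolated tail: C_last / k_e = 11.53 / 0.44 = 26.205
AUC_0→∞ = 130.01 + 26.205 = 156.215 mg/L·h

AUC = 156 mg/L·h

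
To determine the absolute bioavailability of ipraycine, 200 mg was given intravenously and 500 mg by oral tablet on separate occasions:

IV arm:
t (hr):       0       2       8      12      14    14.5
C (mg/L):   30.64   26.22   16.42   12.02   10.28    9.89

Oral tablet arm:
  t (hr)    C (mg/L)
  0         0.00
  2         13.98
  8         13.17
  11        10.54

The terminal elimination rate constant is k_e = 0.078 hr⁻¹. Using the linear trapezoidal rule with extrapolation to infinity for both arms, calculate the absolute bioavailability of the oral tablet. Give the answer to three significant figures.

Trapezoidal AUC_0→14.5 (IV):
  [0→2]: (30.64+26.22)/2 × 2 = 56.86
  [2→8]: (26.22+16.42)/2 × 6 = 127.92
  [8→12]: (16.42+12.02)/2 × 4 = 56.88
  [12→14]: (12.02+10.28)/2 × 2 = 22.3
  [14→14.5]: (10.28+9.89)/2 × 0.5 = 5.0425
  Sum = 269.0025 mg/L·hr
IV tail: 9.89/0.078 = 126.795; AUC_iv,0→∞ = 269.0025 + 126.795 = 395.7975 mg/L·hr
Trapezoidal AUC_0→11 (oral tablet):
  [0→2]: (0.00+13.98)/2 × 2 = 13.98
  [2→8]: (13.98+13.17)/2 × 6 = 81.45
  [8→11]: (13.17+10.54)/2 × 3 = 35.565
  Sum = 130.995 mg/L·hr
oral tablet tail: 10.54/0.078 = 135.128; AUC_ev,0→∞ = 130.995 + 135.128 = 266.123 mg/L·hr
F = (AUC_ev/D_ev)/(AUC_iv/D_iv) = (266.123/500)/(395.7975/200) = 0.532246/1.9789875 = 0.2689

F = 0.269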